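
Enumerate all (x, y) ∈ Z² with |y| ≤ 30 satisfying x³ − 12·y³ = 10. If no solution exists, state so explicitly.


The equation is x³ - 12y³ = 10. For fixed y, x³ = 12·y³ + 10, so a solution requires the RHS to be a perfect cube.
Strategy: iterate y from -30 to 30, compute RHS = 12·y³ + 10, and check whether it is a (positive or negative) perfect cube.
Check small values of y:
  y = 0: RHS = 10 is not a perfect cube.
  y = 1: RHS = 22 is not a perfect cube.
  y = -1: RHS = -2 is not a perfect cube.
  y = 2: RHS = 106 is not a perfect cube.
  y = -2: RHS = -86 is not a perfect cube.
  y = 3: RHS = 334 is not a perfect cube.
  y = -3: RHS = -314 is not a perfect cube.
Continuing the search up to |y| = 30 finds no solutions either.
No (x, y) in the scanned range satisfies the equation.

No integer solutions with |y| ≤ 30.


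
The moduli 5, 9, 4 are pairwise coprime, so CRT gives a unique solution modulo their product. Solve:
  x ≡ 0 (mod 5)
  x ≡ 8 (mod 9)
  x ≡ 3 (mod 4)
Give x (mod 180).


Moduli 5, 9, 4 are pairwise coprime; by CRT there is a unique solution modulo M = 5 · 9 · 4 = 180.
Solve pairwise, accumulating the modulus:
  Start with x ≡ 0 (mod 5).
  Combine with x ≡ 8 (mod 9): since gcd(5, 9) = 1, we get a unique residue mod 45.
    Write x = 0 + 5·t and substitute into x ≡ 8 (mod 9): 5·t ≡ 8 − 0 = 8 (mod 9).
    The inverse of 5 mod 9 is 2 (since 5·2 = 10 = 1·9 + 1), so t ≡ 2·8 = 16 ≡ 7 (mod 9).
    Then x = 0 + 5·7 = 35, valid modulo lcm(5, 9) = 45: x ≡ 35 (mod 45).
  Combine with x ≡ 3 (mod 4): since gcd(45, 4) = 1, we get a unique residue mod 180.
    Write x = 35 + 45·t and substitute into x ≡ 3 (mod 4): 45·t ≡ 3 − 35 = -32 (mod 4).
    Reduce coefficients mod 4: 1·t ≡ 0 (mod 4).
    So t ≡ 0 (mod 4).
    Then x = 35 + 45·0 = 35, valid modulo lcm(45, 4) = 180: x ≡ 35 (mod 180).
Verify: 35 mod 5 = 0 ✓, 35 mod 9 = 8 ✓, 35 mod 4 = 3 ✓.

x ≡ 35 (mod 180).


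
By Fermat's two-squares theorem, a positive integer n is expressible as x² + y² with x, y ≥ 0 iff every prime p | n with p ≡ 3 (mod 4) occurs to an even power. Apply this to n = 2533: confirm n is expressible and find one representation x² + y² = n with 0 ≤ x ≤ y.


Step 1: Factor n = 2533 = 17 · 149.
Step 2: Check the mod-4 condition on each prime factor: 17 ≡ 1 (mod 4), exponent 1; 149 ≡ 1 (mod 4), exponent 1.
All primes ≡ 3 (mod 4) appear to even exponent (or don't appear), so by the two-squares theorem n IS expressible as a sum of two squares.
Step 3: Build a representation. Here n = 17 · 149 is a product of primes ≡ 1 (mod 4). Each prime p ≡ 1 (mod 4) is itself a sum of two squares; find a² by testing p − a² for a perfect square:
  17: 17 − 1² = 16 = 4² ⇒ 17 = 1² + 4².
  149: 149 − 1² = 148, 149 − 2² = 145, 149 − 3² = 140, 149 − 4² = 133, 149 − 5² = 124, 149 − 6² = 113, 149 − 7² = 100 = 10² ⇒ 149 = 7² + 10².
  Combine using the Brahmagupta–Fibonacci identity (a² + b²)(c² + d²) = (ac − bd)² + (ad + bc)² = (ac + bd)² + (ad − bc)²:
  17 · 149 = 2533: from (1² + 4²)(7² + 10²), take (1·7 − 4·10, 1·10 + 4·7) = (7 − 40, 10 + 28) = (-33, 38); dropping signs (only squares matter) gives (33, 38); check 33² + 38² = 1089 + 1444 = 2533 ✓.
Step 4: Order so x ≤ y and verify: 33² + 38² = 1089 + 1444 = 2533 = n. ✓

n = 2533 = 33² + 38² (one valid representation with x ≤ y).


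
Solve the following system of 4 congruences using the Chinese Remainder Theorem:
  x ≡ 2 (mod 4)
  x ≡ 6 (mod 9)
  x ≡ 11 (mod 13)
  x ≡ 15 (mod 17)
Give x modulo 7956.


Product of moduli M = 4 · 9 · 13 · 17 = 7956.
Merge one congruence at a time:
  Start: x ≡ 2 (mod 4).
  Combine with x ≡ 6 (mod 9); new modulus lcm = 36.
    Write x = 2 + 4·t and substitute into x ≡ 6 (mod 9): 4·t ≡ 6 − 2 = 4 (mod 9).
    The inverse of 4 mod 9 is 7 (since 4·7 = 28 = 3·9 + 1), so t ≡ 7·4 = 28 ≡ 1 (mod 9).
    Then x = 2 + 4·1 = 6, valid modulo lcm(4, 9) = 36: x ≡ 6 (mod 36).
  Combine with x ≡ 11 (mod 13); new modulus lcm = 468.
    Write x = 6 + 36·t and substitute into x ≡ 11 (mod 13): 36·t ≡ 11 − 6 = 5 (mod 13).
    Reduce coefficients mod 13: 10·t ≡ 5 (mod 13).
    The inverse of 10 mod 13 is 4 (since 10·4 = 40 = 3·13 + 1), so t ≡ 4·5 = 20 ≡ 7 (mod 13).
    Then x = 6 + 36·7 = 258, valid modulo lcm(36, 13) = 468: x ≡ 258 (mod 468).
  Combine with x ≡ 15 (mod 17); new modulus lcm = 7956.
    Write x = 258 + 468·t and substitute into x ≡ 15 (mod 17): 468·t ≡ 15 − 258 = -243 (mod 17).
    Reduce coefficients mod 17: 9·t ≡ 12 (mod 17).
    The inverse of 9 mod 17 is 2 (since 9·2 = 18 = 1·17 + 1), so t ≡ 2·12 = 24 ≡ 7 (mod 17).
    Then x = 258 + 468·7 = 3534, valid modulo lcm(468, 17) = 7956: x ≡ 3534 (mod 7956).
Verify against each original: 3534 mod 4 = 2, 3534 mod 9 = 6, 3534 mod 13 = 11, 3534 mod 17 = 15.

x ≡ 3534 (mod 7956).


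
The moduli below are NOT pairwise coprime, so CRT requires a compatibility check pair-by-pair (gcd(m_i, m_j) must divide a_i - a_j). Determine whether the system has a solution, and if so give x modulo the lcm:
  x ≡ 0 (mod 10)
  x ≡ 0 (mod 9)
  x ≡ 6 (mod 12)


Moduli 10, 9, 12 are not pairwise coprime, so CRT works modulo lcm(m_i) when all pairwise compatibility conditions hold.
Pairwise compatibility: gcd(m_i, m_j) must divide a_i - a_j for every pair.
Merge one congruence at a time:
  Start: x ≡ 0 (mod 10).
  Combine with x ≡ 0 (mod 9): gcd(10, 9) = 1; 0 - 0 = 0, which IS divisible by 1, so compatible.
    Write x = 0 + 10·t and substitute into x ≡ 0 (mod 9): 10·t ≡ 0 − 0 = 0 (mod 9).
    Reduce coefficients mod 9: 1·t ≡ 0 (mod 9).
    So t ≡ 0 (mod 9).
    Then x = 0 + 10·0 = 0, valid modulo lcm(10, 9) = 90: x ≡ 0 (mod 90).
  Combine with x ≡ 6 (mod 12): gcd(90, 12) = 6; 6 - 0 = 6, which IS divisible by 6, so compatible.
    Write x = 0 + 90·t and substitute into x ≡ 6 (mod 12): 90·t ≡ 6 − 0 = 6 (mod 12).
    Divide the congruence (and modulus) by g = 6: 15·t ≡ 1 (mod 2).
    Reduce coefficients mod 2: 1·t ≡ 1 (mod 2).
    So t ≡ 1 (mod 2).
    Then x = 0 + 90·1 = 90, valid modulo lcm(90, 12) = 180: x ≡ 90 (mod 180).
Verify: 90 mod 10 = 0, 90 mod 9 = 0, 90 mod 12 = 6.

x ≡ 90 (mod 180).


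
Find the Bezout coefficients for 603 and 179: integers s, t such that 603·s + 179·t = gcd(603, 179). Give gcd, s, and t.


Euclidean algorithm on (603, 179) — divide until remainder is 0:
  603 = 3 · 179 + 66
  179 = 2 · 66 + 47
  66 = 1 · 47 + 19
  47 = 2 · 19 + 9
  19 = 2 · 9 + 1
  9 = 9 · 1 + 0
gcd(603, 179) = 1.
Track Bezout coefficients alongside the remainders: start with r₀ = 603 = a·1 + b·0 (s = 1, t = 0) and r₁ = 179 = a·0 + b·1 (s = 0, t = 1); each new remainder r_{k+1} = r_{k-1} − q_k·r_k inherits s_{k+1} = s_{k-1} − q_k·s_k, t_{k+1} = t_{k-1} − q_k·t_k, so r_k = a·s_k + b·t_k at every step:
  q = 3: r = 66, s = 1 − 3·0 = 1, t = 0 − 3·1 = -3  (check: 603·1 + 179·(-3) = 66)
  q = 2: r = 47, s = 0 − 2·1 = -2, t = 1 − 2·(-3) = 7  (check: 603·(-2) + 179·7 = 47)
  q = 1: r = 19, s = 1 − 1·(-2) = 3, t = -3 − 1·7 = -10  (check: 603·3 + 179·(-10) = 19)
  q = 2: r = 9, s = -2 − 2·3 = -8, t = 7 − 2·(-10) = 27  (check: 603·(-8) + 179·27 = 9)
  q = 2: r = 1, s = 3 − 2·(-8) = 19, t = -10 − 2·27 = -64  (check: 603·19 + 179·(-64) = 1)
The row with r = 1 (the gcd) gives the Bezout coefficients s = 19, t = -64.
Result: 603 · (19) + 179 · (-64) = 1.

gcd(603, 179) = 1; s = 19, t = -64 (check: 603·19 + 179·(-64) = 1).


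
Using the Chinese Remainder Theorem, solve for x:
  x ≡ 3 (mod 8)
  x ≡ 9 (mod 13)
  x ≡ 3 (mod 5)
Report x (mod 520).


Moduli 8, 13, 5 are pairwise coprime; by CRT there is a unique solution modulo M = 8 · 13 · 5 = 520.
Solve pairwise, accumulating the modulus:
  Start with x ≡ 3 (mod 8).
  Combine with x ≡ 9 (mod 13): since gcd(8, 13) = 1, we get a unique residue mod 104.
    Write x = 3 + 8·t and substitute into x ≡ 9 (mod 13): 8·t ≡ 9 − 3 = 6 (mod 13).
    The inverse of 8 mod 13 is 5 (since 8·5 = 40 = 3·13 + 1), so t ≡ 5·6 = 30 ≡ 4 (mod 13).
    Then x = 3 + 8·4 = 35, valid modulo lcm(8, 13) = 104: x ≡ 35 (mod 104).
  Combine with x ≡ 3 (mod 5): since gcd(104, 5) = 1, we get a unique residue mod 520.
    Write x = 35 + 104·t and substitute into x ≡ 3 (mod 5): 104·t ≡ 3 − 35 = -32 (mod 5).
    Reduce coefficients mod 5: 4·t ≡ 3 (mod 5).
    The inverse of 4 mod 5 is 4 (since 4·4 = 16 = 3·5 + 1), so t ≡ 4·3 = 12 ≡ 2 (mod 5).
    Then x = 35 + 104·2 = 243, valid modulo lcm(104, 5) = 520: x ≡ 243 (mod 520).
Verify: 243 mod 8 = 3 ✓, 243 mod 13 = 9 ✓, 243 mod 5 = 3 ✓.

x ≡ 243 (mod 520).


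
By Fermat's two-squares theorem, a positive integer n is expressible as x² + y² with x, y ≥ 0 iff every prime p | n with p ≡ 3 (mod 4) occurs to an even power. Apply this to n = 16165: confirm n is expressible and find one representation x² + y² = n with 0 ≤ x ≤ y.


Step 1: Factor n = 16165 = 5 · 53 · 61.
Step 2: Check the mod-4 condition on each prime factor: 5 ≡ 1 (mod 4), exponent 1; 53 ≡ 1 (mod 4), exponent 1; 61 ≡ 1 (mod 4), exponent 1.
All primes ≡ 3 (mod 4) appear to even exponent (or don't appear), so by the two-squares theorem n IS expressible as a sum of two squares.
Step 3: Build a representation. Here n = 5 · 53 · 61 is a product of primes ≡ 1 (mod 4). Each prime p ≡ 1 (mod 4) is itself a sum of two squares; find a² by testing p − a² for a perfect square:
  5: 5 − 1² = 4 = 2² ⇒ 5 = 1² + 2².
  53: 53 − 1² = 52, 53 − 2² = 49 = 7² ⇒ 53 = 2² + 7².
  61: 61 − 1² = 60, 61 − 2² = 57, 61 − 3² = 52, 61 − 4² = 45, 61 − 5² = 36 = 6² ⇒ 61 = 5² + 6².
  Combine using the Brahmagupta–Fibonacci identity (a² + b²)(c² + d²) = (ac − bd)² + (ad + bc)² = (ac + bd)² + (ad − bc)²:
  5 · 53 = 265: from (1² + 2²)(2² + 7²), take (1·2 − 2·7, 1·7 + 2·2) = (2 − 14, 7 + 4) = (-12, 11); dropping signs (only squares matter) gives (12, 11); check 12² + 11² = 144 + 121 = 265 ✓.
  265 · 61 = 16165: from (12² + 11²)(5² + 6²), take (12·5 − 11·6, 12·6 + 11·5) = (60 − 66, 72 + 55) = (-6, 127); dropping signs (only squares matter) gives (6, 127); check 6² + 127² = 36 + 16129 = 16165 ✓.
Step 4: Order so x ≤ y and verify: 6² + 127² = 36 + 16129 = 16165 = n. ✓

n = 16165 = 6² + 127² (one valid representation with x ≤ y).


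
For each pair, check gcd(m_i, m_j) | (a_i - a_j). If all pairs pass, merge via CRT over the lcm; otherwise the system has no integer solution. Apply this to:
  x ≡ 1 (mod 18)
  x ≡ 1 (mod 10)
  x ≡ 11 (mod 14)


Moduli 18, 10, 14 are not pairwise coprime, so CRT works modulo lcm(m_i) when all pairwise compatibility conditions hold.
Pairwise compatibility: gcd(m_i, m_j) must divide a_i - a_j for every pair.
Merge one congruence at a time:
  Start: x ≡ 1 (mod 18).
  Combine with x ≡ 1 (mod 10): gcd(18, 10) = 2; 1 - 1 = 0, which IS divisible by 2, so compatible.
    Write x = 1 + 18·t and substitute into x ≡ 1 (mod 10): 18·t ≡ 1 − 1 = 0 (mod 10).
    Divide the congruence (and modulus) by g = 2: 9·t ≡ 0 (mod 5).
    Reduce coefficients mod 5: 4·t ≡ 0 (mod 5).
    The inverse of 4 mod 5 is 4 (since 4·4 = 16 = 3·5 + 1), so t ≡ 4·0 = 0 ≡ 0 (mod 5).
    Then x = 1 + 18·0 = 1, valid modulo lcm(18, 10) = 90: x ≡ 1 (mod 90).
  Combine with x ≡ 11 (mod 14): gcd(90, 14) = 2; 11 - 1 = 10, which IS divisible by 2, so compatible.
    Write x = 1 + 90·t and substitute into x ≡ 11 (mod 14): 90·t ≡ 11 − 1 = 10 (mod 14).
    Divide the congruence (and modulus) by g = 2: 45·t ≡ 5 (mod 7).
    Reduce coefficients mod 7: 3·t ≡ 5 (mod 7).
    The inverse of 3 mod 7 is 5 (since 3·5 = 15 = 2·7 + 1), so t ≡ 5·5 = 25 ≡ 4 (mod 7).
    Then x = 1 + 90·4 = 361, valid modulo lcm(90, 14) = 630: x ≡ 361 (mod 630).
Verify: 361 mod 18 = 1, 361 mod 10 = 1, 361 mod 14 = 11.

x ≡ 361 (mod 630).


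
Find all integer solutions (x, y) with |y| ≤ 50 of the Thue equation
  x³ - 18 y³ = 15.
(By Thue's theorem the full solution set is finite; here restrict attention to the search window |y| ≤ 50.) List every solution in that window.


The equation is x³ - 18y³ = 15. For fixed y, x³ = 18·y³ + 15, so a solution requires the RHS to be a perfect cube.
Strategy: iterate y from -50 to 50, compute RHS = 18·y³ + 15, and check whether it is a (positive or negative) perfect cube.
Check small values of y:
  y = 0: RHS = 15 is not a perfect cube.
  y = 1: RHS = 33 is not a perfect cube.
  y = -1: RHS = -3 is not a perfect cube.
  y = 2: RHS = 159 is not a perfect cube.
  y = -2: RHS = -129 is not a perfect cube.
  y = 3: RHS = 501 is not a perfect cube.
  y = -3: RHS = -471 is not a perfect cube.
Continuing the search up to |y| = 50 finds no solutions either.
No (x, y) in the scanned range satisfies the equation.

No integer solutions with |y| ≤ 50.


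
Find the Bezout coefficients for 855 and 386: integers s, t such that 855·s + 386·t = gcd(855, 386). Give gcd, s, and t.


Euclidean algorithm on (855, 386) — divide until remainder is 0:
  855 = 2 · 386 + 83
  386 = 4 · 83 + 54
  83 = 1 · 54 + 29
  54 = 1 · 29 + 25
  29 = 1 · 25 + 4
  25 = 6 · 4 + 1
  4 = 4 · 1 + 0
gcd(855, 386) = 1.
Track Bezout coefficients alongside the remainders: start with r₀ = 855 = a·1 + b·0 (s = 1, t = 0) and r₁ = 386 = a·0 + b·1 (s = 0, t = 1); each new remainder r_{k+1} = r_{k-1} − q_k·r_k inherits s_{k+1} = s_{k-1} − q_k·s_k, t_{k+1} = t_{k-1} − q_k·t_k, so r_k = a·s_k + b·t_k at every step:
  q = 2: r = 83, s = 1 − 2·0 = 1, t = 0 − 2·1 = -2  (check: 855·1 + 386·(-2) = 83)
  q = 4: r = 54, s = 0 − 4·1 = -4, t = 1 − 4·(-2) = 9  (check: 855·(-4) + 386·9 = 54)
  q = 1: r = 29, s = 1 − 1·(-4) = 5, t = -2 − 1·9 = -11  (check: 855·5 + 386·(-11) = 29)
  q = 1: r = 25, s = -4 − 1·5 = -9, t = 9 − 1·(-11) = 20  (check: 855·(-9) + 386·20 = 25)
  q = 1: r = 4, s = 5 − 1·(-9) = 14, t = -11 − 1·20 = -31  (check: 855·14 + 386·(-31) = 4)
  q = 6: r = 1, s = -9 − 6·14 = -93, t = 20 − 6·(-31) = 206  (check: 855·(-93) + 386·206 = 1)
The row with r = 1 (the gcd) gives the Bezout coefficients s = -93, t = 206.
Result: 855 · (-93) + 386 · (206) = 1.

gcd(855, 386) = 1; s = -93, t = 206 (check: 855·(-93) + 386·206 = 1).


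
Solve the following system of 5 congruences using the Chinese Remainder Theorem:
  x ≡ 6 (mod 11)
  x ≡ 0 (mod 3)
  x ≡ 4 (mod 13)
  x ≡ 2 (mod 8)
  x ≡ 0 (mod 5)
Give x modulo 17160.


Product of moduli M = 11 · 3 · 13 · 8 · 5 = 17160.
Merge one congruence at a time:
  Start: x ≡ 6 (mod 11).
  Combine with x ≡ 0 (mod 3); new modulus lcm = 33.
    Write x = 6 + 11·t and substitute into x ≡ 0 (mod 3): 11·t ≡ 0 − 6 = -6 (mod 3).
    Reduce coefficients mod 3: 2·t ≡ 0 (mod 3).
    The inverse of 2 mod 3 is 2 (since 2·2 = 4 = 1·3 + 1), so t ≡ 2·0 = 0 ≡ 0 (mod 3).
    Then x = 6 + 11·0 = 6, valid modulo lcm(11, 3) = 33: x ≡ 6 (mod 33).
  Combine with x ≡ 4 (mod 13); new modulus lcm = 429.
    Write x = 6 + 33·t and substitute into x ≡ 4 (mod 13): 33·t ≡ 4 − 6 = -2 (mod 13).
    Reduce coefficients mod 13: 7·t ≡ 11 (mod 13).
    The inverse of 7 mod 13 is 2 (since 7·2 = 14 = 1·13 + 1), so t ≡ 2·11 = 22 ≡ 9 (mod 13).
    Then x = 6 + 33·9 = 303, valid modulo lcm(33, 13) = 429: x ≡ 303 (mod 429).
  Combine with x ≡ 2 (mod 8); new modulus lcm = 3432.
    Write x = 303 + 429·t and substitute into x ≡ 2 (mod 8): 429·t ≡ 2 − 303 = -301 (mod 8).
    Reduce coefficients mod 8: 5·t ≡ 3 (mod 8).
    The inverse of 5 mod 8 is 5 (since 5·5 = 25 = 3·8 + 1), so t ≡ 5·3 = 15 ≡ 7 (mod 8).
    Then x = 303 + 429·7 = 3306, valid modulo lcm(429, 8) = 3432: x ≡ 3306 (mod 3432).
  Combine with x ≡ 0 (mod 5); new modulus lcm = 17160.
    Write x = 3306 + 3432·t and substitute into x ≡ 0 (mod 5): 3432·t ≡ 0 − 3306 = -3306 (mod 5).
    Reduce coefficients mod 5: 2·t ≡ 4 (mod 5).
    The inverse of 2 mod 5 is 3 (since 2·3 = 6 = 1·5 + 1), so t ≡ 3·4 = 12 ≡ 2 (mod 5).
    Then x = 3306 + 3432·2 = 10170, valid modulo lcm(3432, 5) = 17160: x ≡ 10170 (mod 17160).
Verify against each original: 10170 mod 11 = 6, 10170 mod 3 = 0, 10170 mod 13 = 4, 10170 mod 8 = 2, 10170 mod 5 = 0.

x ≡ 10170 (mod 17160).


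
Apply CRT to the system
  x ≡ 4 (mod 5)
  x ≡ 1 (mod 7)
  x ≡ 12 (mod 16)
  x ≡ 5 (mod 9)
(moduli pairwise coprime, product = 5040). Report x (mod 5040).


Product of moduli M = 5 · 7 · 16 · 9 = 5040.
Merge one congruence at a time:
  Start: x ≡ 4 (mod 5).
  Combine with x ≡ 1 (mod 7); new modulus lcm = 35.
    Write x = 4 + 5·t and substitute into x ≡ 1 (mod 7): 5·t ≡ 1 − 4 = -3 (mod 7).
    Reduce coefficients mod 7: 5·t ≡ 4 (mod 7).
    The inverse of 5 mod 7 is 3 (since 5·3 = 15 = 2·7 + 1), so t ≡ 3·4 = 12 ≡ 5 (mod 7).
    Then x = 4 + 5·5 = 29, valid modulo lcm(5, 7) = 35: x ≡ 29 (mod 35).
  Combine with x ≡ 12 (mod 16); new modulus lcm = 560.
    Write x = 29 + 35·t and substitute into x ≡ 12 (mod 16): 35·t ≡ 12 − 29 = -17 (mod 16).
    Reduce coefficients mod 16: 3·t ≡ 15 (mod 16).
    The inverse of 3 mod 16 is 11 (since 3·11 = 33 = 2·16 + 1), so t ≡ 11·15 = 165 ≡ 5 (mod 16).
    Then x = 29 + 35·5 = 204, valid modulo lcm(35, 16) = 560: x ≡ 204 (mod 560).
  Combine with x ≡ 5 (mod 9); new modulus lcm = 5040.
    Write x = 204 + 560·t and substitute into x ≡ 5 (mod 9): 560·t ≡ 5 − 204 = -199 (mod 9).
    Reduce coefficients mod 9: 2·t ≡ 8 (mod 9).
    The inverse of 2 mod 9 is 5 (since 2·5 = 10 = 1·9 + 1), so t ≡ 5·8 = 40 ≡ 4 (mod 9).
    Then x = 204 + 560·4 = 2444, valid modulo lcm(560, 9) = 5040: x ≡ 2444 (mod 5040).
Verify against each original: 2444 mod 5 = 4, 2444 mod 7 = 1, 2444 mod 16 = 12, 2444 mod 9 = 5.

x ≡ 2444 (mod 5040).


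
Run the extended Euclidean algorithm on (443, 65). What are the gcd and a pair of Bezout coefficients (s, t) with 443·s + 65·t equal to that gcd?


Euclidean algorithm on (443, 65) — divide until remainder is 0:
  443 = 6 · 65 + 53
  65 = 1 · 53 + 12
  53 = 4 · 12 + 5
  12 = 2 · 5 + 2
  5 = 2 · 2 + 1
  2 = 2 · 1 + 0
gcd(443, 65) = 1.
Track Bezout coefficients alongside the remainders: start with r₀ = 443 = a·1 + b·0 (s = 1, t = 0) and r₁ = 65 = a·0 + b·1 (s = 0, t = 1); each new remainder r_{k+1} = r_{k-1} − q_k·r_k inherits s_{k+1} = s_{k-1} − q_k·s_k, t_{k+1} = t_{k-1} − q_k·t_k, so r_k = a·s_k + b·t_k at every step:
  q = 6: r = 53, s = 1 − 6·0 = 1, t = 0 − 6·1 = -6  (check: 443·1 + 65·(-6) = 53)
  q = 1: r = 12, s = 0 − 1·1 = -1, t = 1 − 1·(-6) = 7  (check: 443·(-1) + 65·7 = 12)
  q = 4: r = 5, s = 1 − 4·(-1) = 5, t = -6 − 4·7 = -34  (check: 443·5 + 65·(-34) = 5)
  q = 2: r = 2, s = -1 − 2·5 = -11, t = 7 − 2·(-34) = 75  (check: 443·(-11) + 65·75 = 2)
  q = 2: r = 1, s = 5 − 2·(-11) = 27, t = -34 − 2·75 = -184  (check: 443·27 + 65·(-184) = 1)
The row with r = 1 (the gcd) gives the Bezout coefficients s = 27, t = -184.
Result: 443 · (27) + 65 · (-184) = 1.

gcd(443, 65) = 1; s = 27, t = -184 (check: 443·27 + 65·(-184) = 1).


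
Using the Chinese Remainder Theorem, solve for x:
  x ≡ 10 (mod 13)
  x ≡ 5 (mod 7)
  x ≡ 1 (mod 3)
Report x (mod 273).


Moduli 13, 7, 3 are pairwise coprime; by CRT there is a unique solution modulo M = 13 · 7 · 3 = 273.
Solve pairwise, accumulating the modulus:
  Start with x ≡ 10 (mod 13).
  Combine with x ≡ 5 (mod 7): since gcd(13, 7) = 1, we get a unique residue mod 91.
    Write x = 10 + 13·t and substitute into x ≡ 5 (mod 7): 13·t ≡ 5 − 10 = -5 (mod 7).
    Reduce coefficients mod 7: 6·t ≡ 2 (mod 7).
    The inverse of 6 mod 7 is 6 (since 6·6 = 36 = 5·7 + 1), so t ≡ 6·2 = 12 ≡ 5 (mod 7).
    Then x = 10 + 13·5 = 75, valid modulo lcm(13, 7) = 91: x ≡ 75 (mod 91).
  Combine with x ≡ 1 (mod 3): since gcd(91, 3) = 1, we get a unique residue mod 273.
    Write x = 75 + 91·t and substitute into x ≡ 1 (mod 3): 91·t ≡ 1 − 75 = -74 (mod 3).
    Reduce coefficients mod 3: 1·t ≡ 1 (mod 3).
    So t ≡ 1 (mod 3).
    Then x = 75 + 91·1 = 166, valid modulo lcm(91, 3) = 273: x ≡ 166 (mod 273).
Verify: 166 mod 13 = 10 ✓, 166 mod 7 = 5 ✓, 166 mod 3 = 1 ✓.

x ≡ 166 (mod 273).


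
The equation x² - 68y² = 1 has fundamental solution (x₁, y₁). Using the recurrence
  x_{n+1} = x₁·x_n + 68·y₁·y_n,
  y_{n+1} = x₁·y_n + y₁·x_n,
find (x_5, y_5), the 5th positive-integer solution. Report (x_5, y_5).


Step 1: Find the fundamental solution (x₁, y₁) of x² - 68y² = 1.
  Expand √68 as a continued fraction. a₀ = ⌊√68⌋ = 8; iterate m_{k+1} = d_k·a_k − m_k, d_{k+1} = (68 − m_{k+1}²)/d_k, a_{k+1} = ⌊(a₀ + m_{k+1})/d_{k+1}⌋ (starting m₀ = 0, d₀ = 1), with convergents p_k = a_k·p_{k-1} + p_{k-2}, q_k = a_k·q_{k-1} + q_{k-2} (p₋₁ = 1, q₋₁ = 0):
  k = 0: a₀ = 8; p₀/q₀ = 8/1; p₀² − 68·q₀² = 64 − 68 = -4.
  k = 1: m = 8, d = 4, a = ⌊(8 + 8)/4⌋ = 4; p/q = (4·8 + 1)/(4·1 + 0) = 33/4; p² − 68·q² = 1089 − 1088 = 1.
  The first convergent with p² − 68·q² = 1 gives the fundamental solution (x₁, y₁) = (33, 4).
Step 2: Apply the recurrence (x_{n+1}, y_{n+1}) = (x₁x_n + 68y₁y_n, x₁y_n + y₁x_n) repeatedly.
  From (x_1, y_1) = (33, 4): x_2 = 33·33 + 68·4·4 = 2177; y_2 = 33·4 + 4·33 = 264.
  From (x_2, y_2) = (2177, 264): x_3 = 33·2177 + 68·4·264 = 143649; y_3 = 33·264 + 4·2177 = 17420.
  From (x_3, y_3) = (143649, 17420): x_4 = 33·143649 + 68·4·17420 = 9478657; y_4 = 33·17420 + 4·143649 = 1149456.
  From (x_4, y_4) = (9478657, 1149456): x_5 = 33·9478657 + 68·4·1149456 = 625447713; y_5 = 33·1149456 + 4·9478657 = 75846676.
Step 3: Verify x_5² - 68·y_5² = 391184841696930369 - 391184841696930368 = 1 (should be 1). ✓

(x_1, y_1) = (33, 4); (x_5, y_5) = (625447713, 75846676).


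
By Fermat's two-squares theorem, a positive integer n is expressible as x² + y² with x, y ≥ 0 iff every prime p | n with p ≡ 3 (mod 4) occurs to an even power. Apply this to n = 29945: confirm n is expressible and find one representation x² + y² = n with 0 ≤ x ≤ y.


Step 1: Factor n = 29945 = 5 · 53 · 113.
Step 2: Check the mod-4 condition on each prime factor: 5 ≡ 1 (mod 4), exponent 1; 53 ≡ 1 (mod 4), exponent 1; 113 ≡ 1 (mod 4), exponent 1.
All primes ≡ 3 (mod 4) appear to even exponent (or don't appear), so by the two-squares theorem n IS expressible as a sum of two squares.
Step 3: Build a representation. Here n = 5 · 53 · 113 is a product of primes ≡ 1 (mod 4). Each prime p ≡ 1 (mod 4) is itself a sum of two squares; find a² by testing p − a² for a perfect square:
  5: 5 − 1² = 4 = 2² ⇒ 5 = 1² + 2².
  53: 53 − 1² = 52, 53 − 2² = 49 = 7² ⇒ 53 = 2² + 7².
  113: 113 − 1² = 112, 113 − 2² = 109, 113 − 3² = 104, 113 − 4² = 97, 113 − 5² = 88, 113 − 6² = 77, 113 − 7² = 64 = 8² ⇒ 113 = 7² + 8².
  Combine using the Brahmagupta–Fibonacci identity (a² + b²)(c² + d²) = (ac − bd)² + (ad + bc)² = (ac + bd)² + (ad − bc)²:
  5 · 53 = 265: from (1² + 2²)(2² + 7²), take (1·2 − 2·7, 1·7 + 2·2) = (2 − 14, 7 + 4) = (-12, 11); dropping signs (only squares matter) gives (12, 11); check 12² + 11² = 144 + 121 = 265 ✓.
  265 · 113 = 29945: from (12² + 11²)(7² + 8²), take (12·7 − 11·8, 12·8 + 11·7) = (84 − 88, 96 + 77) = (-4, 173); dropping signs (only squares matter) gives (4, 173); check 4² + 173² = 16 + 29929 = 29945 ✓.
Step 4: Order so x ≤ y and verify: 4² + 173² = 16 + 29929 = 29945 = n. ✓

n = 29945 = 4² + 173² (one valid representation with x ≤ y).


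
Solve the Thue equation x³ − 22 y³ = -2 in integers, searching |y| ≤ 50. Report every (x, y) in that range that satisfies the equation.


The equation is x³ - 22y³ = -2. For fixed y, x³ = 22·y³ − 2, so a solution requires the RHS to be a perfect cube.
Strategy: iterate y from -50 to 50, compute RHS = 22·y³ − 2, and check whether it is a (positive or negative) perfect cube.
Check small values of y:
  y = 0: RHS = -2 is not a perfect cube.
  y = 1: RHS = 20 is not a perfect cube.
  y = -1: RHS = -24 is not a perfect cube.
  y = 2: RHS = 174 is not a perfect cube.
  y = -2: RHS = -178 is not a perfect cube.
  y = 3: RHS = 592 is not a perfect cube.
  y = -3: RHS = -596 is not a perfect cube.
Continuing the search up to |y| = 50 finds no solutions either.
No (x, y) in the scanned range satisfies the equation.

No integer solutions with |y| ≤ 50.


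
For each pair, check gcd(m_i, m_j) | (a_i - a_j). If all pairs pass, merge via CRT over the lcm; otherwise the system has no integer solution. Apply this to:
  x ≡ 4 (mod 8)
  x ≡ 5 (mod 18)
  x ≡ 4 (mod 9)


Moduli 8, 18, 9 are not pairwise coprime, so CRT works modulo lcm(m_i) when all pairwise compatibility conditions hold.
Pairwise compatibility: gcd(m_i, m_j) must divide a_i - a_j for every pair.
Merge one congruence at a time:
  Start: x ≡ 4 (mod 8).
  Combine with x ≡ 5 (mod 18): gcd(8, 18) = 2, and 5 - 4 = 1 is NOT divisible by 2.
    ⇒ system is inconsistent (no integer solution).

No solution (the system is inconsistent).


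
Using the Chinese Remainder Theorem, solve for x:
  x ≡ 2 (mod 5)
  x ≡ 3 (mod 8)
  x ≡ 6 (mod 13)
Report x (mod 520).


Moduli 5, 8, 13 are pairwise coprime; by CRT there is a unique solution modulo M = 5 · 8 · 13 = 520.
Solve pairwise, accumulating the modulus:
  Start with x ≡ 2 (mod 5).
  Combine with x ≡ 3 (mod 8): since gcd(5, 8) = 1, we get a unique residue mod 40.
    Write x = 2 + 5·t and substitute into x ≡ 3 (mod 8): 5·t ≡ 3 − 2 = 1 (mod 8).
    The inverse of 5 mod 8 is 5 (since 5·5 = 25 = 3·8 + 1), so t ≡ 5·1 = 5 ≡ 5 (mod 8).
    Then x = 2 + 5·5 = 27, valid modulo lcm(5, 8) = 40: x ≡ 27 (mod 40).
  Combine with x ≡ 6 (mod 13): since gcd(40, 13) = 1, we get a unique residue mod 520.
    Write x = 27 + 40·t and substitute into x ≡ 6 (mod 13): 40·t ≡ 6 − 27 = -21 (mod 13).
    Reduce coefficients mod 13: 1·t ≡ 5 (mod 13).
    So t ≡ 5 (mod 13).
    Then x = 27 + 40·5 = 227, valid modulo lcm(40, 13) = 520: x ≡ 227 (mod 520).
Verify: 227 mod 5 = 2 ✓, 227 mod 8 = 3 ✓, 227 mod 13 = 6 ✓.

x ≡ 227 (mod 520).


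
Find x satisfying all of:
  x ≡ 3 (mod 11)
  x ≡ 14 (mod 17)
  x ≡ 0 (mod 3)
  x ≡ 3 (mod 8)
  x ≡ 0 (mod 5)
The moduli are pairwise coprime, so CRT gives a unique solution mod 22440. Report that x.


Product of moduli M = 11 · 17 · 3 · 8 · 5 = 22440.
Merge one congruence at a time:
  Start: x ≡ 3 (mod 11).
  Combine with x ≡ 14 (mod 17); new modulus lcm = 187.
    Write x = 3 + 11·t and substitute into x ≡ 14 (mod 17): 11·t ≡ 14 − 3 = 11 (mod 17).
    The inverse of 11 mod 17 is 14 (since 11·14 = 154 = 9·17 + 1), so t ≡ 14·11 = 154 ≡ 1 (mod 17).
    Then x = 3 + 11·1 = 14, valid modulo lcm(11, 17) = 187: x ≡ 14 (mod 187).
  Combine with x ≡ 0 (mod 3); new modulus lcm = 561.
    Write x = 14 + 187·t and substitute into x ≡ 0 (mod 3): 187·t ≡ 0 − 14 = -14 (mod 3).
    Reduce coefficients mod 3: 1·t ≡ 1 (mod 3).
    So t ≡ 1 (mod 3).
    Then x = 14 + 187·1 = 201, valid modulo lcm(187, 3) = 561: x ≡ 201 (mod 561).
  Combine with x ≡ 3 (mod 8); new modulus lcm = 4488.
    Write x = 201 + 561·t and substitute into x ≡ 3 (mod 8): 561·t ≡ 3 − 201 = -198 (mod 8).
    Reduce coefficients mod 8: 1·t ≡ 2 (mod 8).
    So t ≡ 2 (mod 8).
    Then x = 201 + 561·2 = 1323, valid modulo lcm(561, 8) = 4488: x ≡ 1323 (mod 4488).
  Combine with x ≡ 0 (mod 5); new modulus lcm = 22440.
    Write x = 1323 + 4488·t and substitute into x ≡ 0 (mod 5): 4488·t ≡ 0 − 1323 = -1323 (mod 5).
    Reduce coefficients mod 5: 3·t ≡ 2 (mod 5).
    The inverse of 3 mod 5 is 2 (since 3·2 = 6 = 1·5 + 1), so t ≡ 2·2 = 4 ≡ 4 (mod 5).
    Then x = 1323 + 4488·4 = 19275, valid modulo lcm(4488, 5) = 22440: x ≡ 19275 (mod 22440).
Verify against each original: 19275 mod 11 = 3, 19275 mod 17 = 14, 19275 mod 3 = 0, 19275 mod 8 = 3, 19275 mod 5 = 0.

x ≡ 19275 (mod 22440).


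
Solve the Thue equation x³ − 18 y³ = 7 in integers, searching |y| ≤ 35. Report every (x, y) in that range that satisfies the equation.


The equation is x³ - 18y³ = 7. For fixed y, x³ = 18·y³ + 7, so a solution requires the RHS to be a perfect cube.
Strategy: iterate y from -35 to 35, compute RHS = 18·y³ + 7, and check whether it is a (positive or negative) perfect cube.
Check small values of y:
  y = 0: RHS = 7 is not a perfect cube.
  y = 1: RHS = 25 is not a perfect cube.
  y = -1: RHS = -11 is not a perfect cube.
  y = 2: RHS = 151 is not a perfect cube.
  y = -2: RHS = -137 is not a perfect cube.
  y = 3: RHS = 493 is not a perfect cube.
  y = -3: RHS = -479 is not a perfect cube.
Continuing the search up to |y| = 35 finds no solutions either.
No (x, y) in the scanned range satisfies the equation.

No integer solutions with |y| ≤ 35.


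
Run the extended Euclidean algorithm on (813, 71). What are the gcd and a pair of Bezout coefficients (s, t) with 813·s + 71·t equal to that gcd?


Euclidean algorithm on (813, 71) — divide until remainder is 0:
  813 = 11 · 71 + 32
  71 = 2 · 32 + 7
  32 = 4 · 7 + 4
  7 = 1 · 4 + 3
  4 = 1 · 3 + 1
  3 = 3 · 1 + 0
gcd(813, 71) = 1.
Track Bezout coefficients alongside the remainders: start with r₀ = 813 = a·1 + b·0 (s = 1, t = 0) and r₁ = 71 = a·0 + b·1 (s = 0, t = 1); each new remainder r_{k+1} = r_{k-1} − q_k·r_k inherits s_{k+1} = s_{k-1} − q_k·s_k, t_{k+1} = t_{k-1} − q_k·t_k, so r_k = a·s_k + b·t_k at every step:
  q = 11: r = 32, s = 1 − 11·0 = 1, t = 0 − 11·1 = -11  (check: 813·1 + 71·(-11) = 32)
  q = 2: r = 7, s = 0 − 2·1 = -2, t = 1 − 2·(-11) = 23  (check: 813·(-2) + 71·23 = 7)
  q = 4: r = 4, s = 1 − 4·(-2) = 9, t = -11 − 4·23 = -103  (check: 813·9 + 71·(-103) = 4)
  q = 1: r = 3, s = -2 − 1·9 = -11, t = 23 − 1·(-103) = 126  (check: 813·(-11) + 71·126 = 3)
  q = 1: r = 1, s = 9 − 1·(-11) = 20, t = -103 − 1·126 = -229  (check: 813·20 + 71·(-229) = 1)
The row with r = 1 (the gcd) gives the Bezout coefficients s = 20, t = -229.
Result: 813 · (20) + 71 · (-229) = 1.

gcd(813, 71) = 1; s = 20, t = -229 (check: 813·20 + 71·(-229) = 1).


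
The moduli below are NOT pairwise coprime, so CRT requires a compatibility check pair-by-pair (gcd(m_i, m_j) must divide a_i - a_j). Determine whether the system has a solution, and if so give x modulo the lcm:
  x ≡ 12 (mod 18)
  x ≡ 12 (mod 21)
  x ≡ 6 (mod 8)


Moduli 18, 21, 8 are not pairwise coprime, so CRT works modulo lcm(m_i) when all pairwise compatibility conditions hold.
Pairwise compatibility: gcd(m_i, m_j) must divide a_i - a_j for every pair.
Merge one congruence at a time:
  Start: x ≡ 12 (mod 18).
  Combine with x ≡ 12 (mod 21): gcd(18, 21) = 3; 12 - 12 = 0, which IS divisible by 3, so compatible.
    Write x = 12 + 18·t and substitute into x ≡ 12 (mod 21): 18·t ≡ 12 − 12 = 0 (mod 21).
    Divide the congruence (and modulus) by g = 3: 6·t ≡ 0 (mod 7).
    The inverse of 6 mod 7 is 6 (since 6·6 = 36 = 5·7 + 1), so t ≡ 6·0 = 0 ≡ 0 (mod 7).
    Then x = 12 + 18·0 = 12, valid modulo lcm(18, 21) = 126: x ≡ 12 (mod 126).
  Combine with x ≡ 6 (mod 8): gcd(126, 8) = 2; 6 - 12 = -6, which IS divisible by 2, so compatible.
    Write x = 12 + 126·t and substitute into x ≡ 6 (mod 8): 126·t ≡ 6 − 12 = -6 (mod 8).
    Divide the congruence (and modulus) by g = 2: 63·t ≡ -3 (mod 4).
    Reduce coefficients mod 4: 3·t ≡ 1 (mod 4).
    The inverse of 3 mod 4 is 3 (since 3·3 = 9 = 2·4 + 1), so t ≡ 3·1 = 3 ≡ 3 (mod 4).
    Then x = 12 + 126·3 = 390, valid modulo lcm(126, 8) = 504: x ≡ 390 (mod 504).
Verify: 390 mod 18 = 12, 390 mod 21 = 12, 390 mod 8 = 6.

x ≡ 390 (mod 504).


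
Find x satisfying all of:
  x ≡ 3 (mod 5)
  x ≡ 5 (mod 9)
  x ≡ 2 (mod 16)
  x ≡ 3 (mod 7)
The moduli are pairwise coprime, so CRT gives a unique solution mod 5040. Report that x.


Product of moduli M = 5 · 9 · 16 · 7 = 5040.
Merge one congruence at a time:
  Start: x ≡ 3 (mod 5).
  Combine with x ≡ 5 (mod 9); new modulus lcm = 45.
    Write x = 3 + 5·t and substitute into x ≡ 5 (mod 9): 5·t ≡ 5 − 3 = 2 (mod 9).
    The inverse of 5 mod 9 is 2 (since 5·2 = 10 = 1·9 + 1), so t ≡ 2·2 = 4 ≡ 4 (mod 9).
    Then x = 3 + 5·4 = 23, valid modulo lcm(5, 9) = 45: x ≡ 23 (mod 45).
  Combine with x ≡ 2 (mod 16); new modulus lcm = 720.
    Write x = 23 + 45·t and substitute into x ≡ 2 (mod 16): 45·t ≡ 2 − 23 = -21 (mod 16).
    Reduce coefficients mod 16: 13·t ≡ 11 (mod 16).
    The inverse of 13 mod 16 is 5 (since 13·5 = 65 = 4·16 + 1), so t ≡ 5·11 = 55 ≡ 7 (mod 16).
    Then x = 23 + 45·7 = 338, valid modulo lcm(45, 16) = 720: x ≡ 338 (mod 720).
  Combine with x ≡ 3 (mod 7); new modulus lcm = 5040.
    Write x = 338 + 720·t and substitute into x ≡ 3 (mod 7): 720·t ≡ 3 − 338 = -335 (mod 7).
    Reduce coefficients mod 7: 6·t ≡ 1 (mod 7).
    The inverse of 6 mod 7 is 6 (since 6·6 = 36 = 5·7 + 1), so t ≡ 6·1 = 6 ≡ 6 (mod 7).
    Then x = 338 + 720·6 = 4658, valid modulo lcm(720, 7) = 5040: x ≡ 4658 (mod 5040).
Verify against each original: 4658 mod 5 = 3, 4658 mod 9 = 5, 4658 mod 16 = 2, 4658 mod 7 = 3.

x ≡ 4658 (mod 5040).


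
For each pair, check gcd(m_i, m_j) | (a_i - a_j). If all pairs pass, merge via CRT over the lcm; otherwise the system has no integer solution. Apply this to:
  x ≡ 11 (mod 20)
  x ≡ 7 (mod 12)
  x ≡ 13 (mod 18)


Moduli 20, 12, 18 are not pairwise coprime, so CRT works modulo lcm(m_i) when all pairwise compatibility conditions hold.
Pairwise compatibility: gcd(m_i, m_j) must divide a_i - a_j for every pair.
Merge one congruence at a time:
  Start: x ≡ 11 (mod 20).
  Combine with x ≡ 7 (mod 12): gcd(20, 12) = 4; 7 - 11 = -4, which IS divisible by 4, so compatible.
    Write x = 11 + 20·t and substitute into x ≡ 7 (mod 12): 20·t ≡ 7 − 11 = -4 (mod 12).
    Divide the congruence (and modulus) by g = 4: 5·t ≡ -1 (mod 3).
    Reduce coefficients mod 3: 2·t ≡ 2 (mod 3).
    The inverse of 2 mod 3 is 2 (since 2·2 = 4 = 1·3 + 1), so t ≡ 2·2 = 4 ≡ 1 (mod 3).
    Then x = 11 + 20·1 = 31, valid modulo lcm(20, 12) = 60: x ≡ 31 (mod 60).
  Combine with x ≡ 13 (mod 18): gcd(60, 18) = 6; 13 - 31 = -18, which IS divisible by 6, so compatible.
    Write x = 31 + 60·t and substitute into x ≡ 13 (mod 18): 60·t ≡ 13 − 31 = -18 (mod 18).
    Divide the congruence (and modulus) by g = 6: 10·t ≡ -3 (mod 3).
    Reduce coefficients mod 3: 1·t ≡ 0 (mod 3).
    So t ≡ 0 (mod 3).
    Then x = 31 + 60·0 = 31, valid modulo lcm(60, 18) = 180: x ≡ 31 (mod 180).
Verify: 31 mod 20 = 11, 31 mod 12 = 7, 31 mod 18 = 13.

x ≡ 31 (mod 180).


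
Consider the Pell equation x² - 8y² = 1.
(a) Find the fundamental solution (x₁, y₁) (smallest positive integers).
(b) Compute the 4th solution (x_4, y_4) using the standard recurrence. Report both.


Step 1: Find the fundamental solution (x₁, y₁) of x² - 8y² = 1.
  Expand √8 as a continued fraction. a₀ = ⌊√8⌋ = 2; iterate m_{k+1} = d_k·a_k − m_k, d_{k+1} = (8 − m_{k+1}²)/d_k, a_{k+1} = ⌊(a₀ + m_{k+1})/d_{k+1}⌋ (starting m₀ = 0, d₀ = 1), with convergents p_k = a_k·p_{k-1} + p_{k-2}, q_k = a_k·q_{k-1} + q_{k-2} (p₋₁ = 1, q₋₁ = 0):
  k = 0: a₀ = 2; p₀/q₀ = 2/1; p₀² − 8·q₀² = 4 − 8 = -4.
  k = 1: m = 2, d = 4, a = ⌊(2 + 2)/4⌋ = 1; p/q = (1·2 + 1)/(1·1 + 0) = 3/1; p² − 8·q² = 9 − 8 = 1.
  The first convergent with p² − 8·q² = 1 gives the fundamental solution (x₁, y₁) = (3, 1).
Step 2: Apply the recurrence (x_{n+1}, y_{n+1}) = (x₁x_n + 8y₁y_n, x₁y_n + y₁x_n) repeatedly.
  From (x_1, y_1) = (3, 1): x_2 = 3·3 + 8·1·1 = 17; y_2 = 3·1 + 1·3 = 6.
  From (x_2, y_2) = (17, 6): x_3 = 3·17 + 8·1·6 = 99; y_3 = 3·6 + 1·17 = 35.
  From (x_3, y_3) = (99, 35): x_4 = 3·99 + 8·1·35 = 577; y_4 = 3·35 + 1·99 = 204.
Step 3: Verify x_4² - 8·y_4² = 332929 - 332928 = 1 (should be 1). ✓

(x_1, y_1) = (3, 1); (x_4, y_4) = (577, 204).


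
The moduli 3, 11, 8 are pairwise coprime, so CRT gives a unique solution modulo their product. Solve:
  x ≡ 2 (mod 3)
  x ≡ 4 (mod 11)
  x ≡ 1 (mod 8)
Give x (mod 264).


Moduli 3, 11, 8 are pairwise coprime; by CRT there is a unique solution modulo M = 3 · 11 · 8 = 264.
Solve pairwise, accumulating the modulus:
  Start with x ≡ 2 (mod 3).
  Combine with x ≡ 4 (mod 11): since gcd(3, 11) = 1, we get a unique residue mod 33.
    Write x = 2 + 3·t and substitute into x ≡ 4 (mod 11): 3·t ≡ 4 − 2 = 2 (mod 11).
    The inverse of 3 mod 11 is 4 (since 3·4 = 12 = 1·11 + 1), so t ≡ 4·2 = 8 ≡ 8 (mod 11).
    Then x = 2 + 3·8 = 26, valid modulo lcm(3, 11) = 33: x ≡ 26 (mod 33).
  Combine with x ≡ 1 (mod 8): since gcd(33, 8) = 1, we get a unique residue mod 264.
    Write x = 26 + 33·t and substitute into x ≡ 1 (mod 8): 33·t ≡ 1 − 26 = -25 (mod 8).
    Reduce coefficients mod 8: 1·t ≡ 7 (mod 8).
    So t ≡ 7 (mod 8).
    Then x = 26 + 33·7 = 257, valid modulo lcm(33, 8) = 264: x ≡ 257 (mod 264).
Verify: 257 mod 3 = 2 ✓, 257 mod 11 = 4 ✓, 257 mod 8 = 1 ✓.

x ≡ 257 (mod 264).


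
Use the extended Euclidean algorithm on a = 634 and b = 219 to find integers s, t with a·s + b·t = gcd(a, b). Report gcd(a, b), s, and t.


Euclidean algorithm on (634, 219) — divide until remainder is 0:
  634 = 2 · 219 + 196
  219 = 1 · 196 + 23
  196 = 8 · 23 + 12
  23 = 1 · 12 + 11
  12 = 1 · 11 + 1
  11 = 11 · 1 + 0
gcd(634, 219) = 1.
Track Bezout coefficients alongside the remainders: start with r₀ = 634 = a·1 + b·0 (s = 1, t = 0) and r₁ = 219 = a·0 + b·1 (s = 0, t = 1); each new remainder r_{k+1} = r_{k-1} − q_k·r_k inherits s_{k+1} = s_{k-1} − q_k·s_k, t_{k+1} = t_{k-1} − q_k·t_k, so r_k = a·s_k + b·t_k at every step:
  q = 2: r = 196, s = 1 − 2·0 = 1, t = 0 − 2·1 = -2  (check: 634·1 + 219·(-2) = 196)
  q = 1: r = 23, s = 0 − 1·1 = -1, t = 1 − 1·(-2) = 3  (check: 634·(-1) + 219·3 = 23)
  q = 8: r = 12, s = 1 − 8·(-1) = 9, t = -2 − 8·3 = -26  (check: 634·9 + 219·(-26) = 12)
  q = 1: r = 11, s = -1 − 1·9 = -10, t = 3 − 1·(-26) = 29  (check: 634·(-10) + 219·29 = 11)
  q = 1: r = 1, s = 9 − 1·(-10) = 19, t = -26 − 1·29 = -55  (check: 634·19 + 219·(-55) = 1)
The row with r = 1 (the gcd) gives the Bezout coefficients s = 19, t = -55.
Result: 634 · (19) + 219 · (-55) = 1.

gcd(634, 219) = 1; s = 19, t = -55 (check: 634·19 + 219·(-55) = 1).


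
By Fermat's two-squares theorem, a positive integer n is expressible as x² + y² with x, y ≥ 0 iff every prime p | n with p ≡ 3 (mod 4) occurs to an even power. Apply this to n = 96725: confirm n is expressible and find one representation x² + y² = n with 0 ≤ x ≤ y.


Step 1: Factor n = 96725 = 5^2 · 53 · 73.
Step 2: Check the mod-4 condition on each prime factor: 5 ≡ 1 (mod 4), exponent 2; 53 ≡ 1 (mod 4), exponent 1; 73 ≡ 1 (mod 4), exponent 1.
All primes ≡ 3 (mod 4) appear to even exponent (or don't appear), so by the two-squares theorem n IS expressible as a sum of two squares.
Step 3: Build a representation. Group n = k² · m with k = 5 and m = 53 · 73 = 3869 (a product of primes ≡ 1 (mod 4)); a representation of m scales to one of n via (k·x)² + (k·y)² = k²(x² + y²). Each prime p ≡ 1 (mod 4) is itself a sum of two squares; find a² by testing p − a² for a perfect square:
  53: 53 − 1² = 52, 53 − 2² = 49 = 7² ⇒ 53 = 2² + 7².
  73: 73 − 1² = 72, 73 − 2² = 69, 73 − 3² = 64 = 8² ⇒ 73 = 3² + 8².
  Combine using the Brahmagupta–Fibonacci identity (a² + b²)(c² + d²) = (ac − bd)² + (ad + bc)² = (ac + bd)² + (ad − bc)²:
  53 · 73 = 3869: from (2² + 7²)(3² + 8²), take (2·3 − 7·8, 2·8 + 7·3) = (6 − 56, 16 + 21) = (-50, 37); dropping signs (only squares matter) gives (50, 37); check 50² + 37² = 2500 + 1369 = 3869 ✓.
  Scale by k = 5: (5·50, 5·37) = (250, 185).
Step 4: Order so x ≤ y and verify: 185² + 250² = 34225 + 62500 = 96725 = n. ✓

n = 96725 = 185² + 250² (one valid representation with x ≤ y).
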